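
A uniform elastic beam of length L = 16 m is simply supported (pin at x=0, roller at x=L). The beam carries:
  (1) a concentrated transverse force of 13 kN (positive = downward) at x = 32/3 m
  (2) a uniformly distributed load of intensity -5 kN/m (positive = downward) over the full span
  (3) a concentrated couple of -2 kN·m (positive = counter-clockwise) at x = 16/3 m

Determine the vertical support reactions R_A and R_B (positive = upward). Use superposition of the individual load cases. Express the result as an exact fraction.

Load 1 — point force P=13 kN at a=32/3 m (b=L-a=16/3):
  R_A = Pb/L = 13·(16/3)/16 = 13/3 kN
  R_B = Pa/L = 13·(32/3)/16 = 26/3 kN
Load 2 — uniform load w=-5 kN/m over full span:
  R_A = wL/2 = (-5)·16/2 = -40 kN
  R_B = wL/2 = (-5)·16/2 = -40 kN
Load 3 — applied couple M₀=-2 kN·m at a=16/3 m (b=L-a=32/3):
  R_A = M₀/L = (-2)/16 = -1/8 kN
  R_B = -M₀/L = -(-2)/16 = 1/8 kN
Superposition: R_A = -859/24 kN, R_B = -749/24 kN

R_A = -859/24 kN, R_B = -749/24 kN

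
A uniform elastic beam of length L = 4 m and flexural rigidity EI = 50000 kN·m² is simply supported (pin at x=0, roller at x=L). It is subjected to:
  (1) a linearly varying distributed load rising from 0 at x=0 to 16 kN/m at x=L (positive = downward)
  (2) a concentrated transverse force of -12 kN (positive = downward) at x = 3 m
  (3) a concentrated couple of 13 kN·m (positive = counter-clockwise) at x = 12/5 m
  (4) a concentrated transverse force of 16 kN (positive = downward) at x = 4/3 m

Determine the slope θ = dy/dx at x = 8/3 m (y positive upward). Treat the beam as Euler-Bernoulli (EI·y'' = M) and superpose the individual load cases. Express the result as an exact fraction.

Load 1 — triangular load w₀=16 kN/m (0→w₀ over full span):
  θ_1 = -w₀(7L⁴-30L²x²+15x⁴)/(360LEI) = -16·(7·4⁴-30·4²·(8/3)²+15·(8/3)⁴)/(360·4·50000) = 728/3796875 rad
Load 2 — point force P=-12 kN at a=3 m (b=L-a=1):
  θ_2 = -Pb(L²-b²-3x²)/(6LEI)  [x≤a] = -(-12)·1·(4²-1²-3·(8/3)²)/(6·4·50000) = -19/300000 rad
Load 3 — applied couple M₀=13 kN·m at a=12/5 m (b=L-a=8/5):
  θ_3 = (M₀x²/(2L)-M₀(x-a)+C₁)/EI  [x>a] with C₁=M₀(3b²-L²)/(6L)=-338/75 = (13·(8/3)²/(2·4)-13·((8/3)-(12/5))+(-338/75))/50000 = 403/5625000 rad
Load 4 — point force P=16 kN at a=4/3 m (b=L-a=8/3):
  θ_4 = -Pa(2L²-6Lx+3x²+a²)/(6LEI)  [x>a] = -16·(4/3)·(2·4²-6·4·(8/3)+3·(8/3)²+(4/3)²)/(6·4·50000) = 8/50625 rad
Superposition: θ = Σ θ_i = 217529/607500000 rad ≈ 0.000358 rad

θ(8/3) = 217529/607500000 rad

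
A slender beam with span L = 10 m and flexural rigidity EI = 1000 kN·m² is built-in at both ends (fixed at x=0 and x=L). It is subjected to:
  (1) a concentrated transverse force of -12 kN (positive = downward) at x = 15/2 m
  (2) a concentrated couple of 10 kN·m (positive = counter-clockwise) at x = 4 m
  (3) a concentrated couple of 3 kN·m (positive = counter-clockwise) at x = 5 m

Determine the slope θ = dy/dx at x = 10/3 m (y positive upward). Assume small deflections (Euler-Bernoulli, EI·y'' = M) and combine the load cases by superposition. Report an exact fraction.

θ(10/3) = 37/3000 rad

Load 1 — point force P=-12 kN at a=15/2 m (b=L-a=5/2):
  θ_1 = -Pb²x(2aL-(3a+b)x)/(2L³EI)  [x≤a] = -(-12)·(5/2)²·(10/3)·(2·(15/2)·10-(3·(15/2)+(5/2))·(10/3))/(2·10³·1000) = 1/120 rad
Load 2 — applied couple M₀=10 kN·m at a=4 m (b=L-a=6):
  θ_2 = (R_Ax²/2 - M_Ax)/EI  [x≤a] with R_A=36/25, M_A=6/5 = ((36/25)·(10/3)²/2 - (6/5)·(10/3))/1000 = 1/250 rad
Load 3 — applied couple M₀=3 kN·m at a=5 m (b=L-a=5):
  θ_3 = (R_Ax²/2 - M_Ax)/EI  [x≤a] with R_A=9/20, M_A=3/4 = ((9/20)·(10/3)²/2 - (3/4)·(10/3))/1000 = 0 rad
Superposition: θ = Σ θ_i = 37/3000 rad ≈ 0.012333 rad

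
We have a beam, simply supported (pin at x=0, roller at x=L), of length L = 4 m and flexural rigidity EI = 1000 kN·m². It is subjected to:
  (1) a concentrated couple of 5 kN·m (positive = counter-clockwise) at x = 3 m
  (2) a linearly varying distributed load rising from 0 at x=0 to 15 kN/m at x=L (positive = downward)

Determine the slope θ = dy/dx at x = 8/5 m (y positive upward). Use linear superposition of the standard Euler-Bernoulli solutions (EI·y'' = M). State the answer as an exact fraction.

Load 1 — applied couple M₀=5 kN·m at a=3 m (b=L-a=1):
  θ_1 = (M₀x²/(2L)+C₁)/EI  [x≤a] with C₁=M₀(3b²-L²)/(6L)=-65/24 = (5·(8/5)²/(2·4)+(-65/24))/1000 = -133/120000 rad
Load 2 — triangular load w₀=15 kN/m (0→w₀ over full span):
  θ_2 = -w₀(7L⁴-30L²x²+15x⁴)/(360LEI) = -15·(7·4⁴-30·4²·(8/5)²+15·(8/5)⁴)/(360·4·1000) = -323/46875 rad
Superposition: θ = Σ θ_i = -7999/1000000 rad ≈ -0.007999 rad

θ(8/5) = -7999/1000000 rad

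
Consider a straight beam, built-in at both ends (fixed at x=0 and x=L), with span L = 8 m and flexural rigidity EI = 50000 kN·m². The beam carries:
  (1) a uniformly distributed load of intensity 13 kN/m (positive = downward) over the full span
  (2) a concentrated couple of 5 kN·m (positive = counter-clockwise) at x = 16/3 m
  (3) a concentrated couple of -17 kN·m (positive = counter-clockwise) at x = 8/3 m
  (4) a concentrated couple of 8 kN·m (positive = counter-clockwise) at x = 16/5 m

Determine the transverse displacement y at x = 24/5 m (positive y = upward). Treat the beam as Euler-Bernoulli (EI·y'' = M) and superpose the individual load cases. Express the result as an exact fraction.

Load 1 — uniform load w=13 kN/m over full span:
  y_1 = -wx²(L-x)²/(24EI) = -13·(24/5)²·(8-(24/5))²/(24·50000) = -4992/1953125 m
Load 2 — applied couple M₀=5 kN·m at a=16/3 m (b=L-a=8/3):
  y_2 = (R_Ax³/6 - M_Ax²/2)/EI  [x≤a] with R_A=5/6, M_A=5/3 = ((5/6)·(24/5)³/6 - (5/3)·(24/5)²/2)/50000 = -6/78125 m
Load 3 — applied couple M₀=-17 kN·m at a=8/3 m (b=L-a=16/3):
  y_3 = (R_Ax³/6 - M_Ax²/2 - M₀(x-a)²/2)/EI  [x>a] with R_A=-17/6, M_A=0 = ((-17/6)·(24/5)³/6 - 0·(24/5)²/2 - (-17)·((24/5)-(8/3))²/2)/50000 = -952/3515625 m
Load 4 — applied couple M₀=8 kN·m at a=16/5 m (b=L-a=24/5):
  y_4 = (R_Ax³/6 - M_Ax²/2 - M₀(x-a)²/2)/EI  [x>a] with R_A=36/25, M_A=24/25 = ((36/25)·(24/5)³/6 - (24/25)·(24/5)²/2 - 8·((24/5)-(16/5))²/2)/50000 = 1024/9765625 m
Superposition: y = Σ y_i = -245974/87890625 m ≈ -0.002799 m

y(24/5) = -245974/87890625 m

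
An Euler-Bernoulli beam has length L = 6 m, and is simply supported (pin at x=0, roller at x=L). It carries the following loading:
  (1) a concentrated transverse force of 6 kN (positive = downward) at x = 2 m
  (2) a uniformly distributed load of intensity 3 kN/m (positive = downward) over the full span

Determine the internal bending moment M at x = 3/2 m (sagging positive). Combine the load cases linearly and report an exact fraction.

M(3/2) = 129/8 kN·m

Load 1 — point force P=6 kN at a=2 m (b=L-a=4):
  M_1 = Pbx/L  [x≤a] = 6·4·(3/2)/6 = 6 kN·m
Load 2 — uniform load w=3 kN/m over full span:
  M_2 = wx(L-x)/2 = 3·(3/2)·(6-(3/2))/2 = 81/8 kN·m
Superposition: M = Σ M_i = 129/8 kN·m ≈ 16.125000 kN·m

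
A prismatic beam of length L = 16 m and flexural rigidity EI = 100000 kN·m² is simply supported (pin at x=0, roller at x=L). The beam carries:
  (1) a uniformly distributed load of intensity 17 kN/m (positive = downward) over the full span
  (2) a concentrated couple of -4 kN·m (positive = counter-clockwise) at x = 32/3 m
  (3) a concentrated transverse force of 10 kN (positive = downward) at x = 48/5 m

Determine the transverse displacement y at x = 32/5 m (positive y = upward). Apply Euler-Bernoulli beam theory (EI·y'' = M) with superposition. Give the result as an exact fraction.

y(32/5) = -2552896/17578125 m

Load 1 — uniform load w=17 kN/m over full span:
  y_1 = -wx(L³-2Lx²+x³)/(24EI) = -17·(32/5)·(16³-2·16·(32/5)²+(32/5)³)/(24·100000) = -269824/1953125 m
Load 2 — applied couple M₀=-4 kN·m at a=32/3 m (b=L-a=16/3):
  y_2 = (M₀x³/(6L)+C₁x)/EI  [x≤a] with C₁=M₀(3b²-L²)/(6L)=64/9 = ((-4)·(32/5)³/(6·16)+(64/9)·(32/5))/100000 = 1216/3515625 m
Load 3 — point force P=10 kN at a=48/5 m (b=L-a=32/5):
  y_3 = -Pbx(L²-b²-x²)/(6LEI)  [x≤a] = -10·(32/5)·(32/5)·(16²-(32/5)²-(32/5)²)/(6·16·100000) = -8704/1171875 m
Superposition: y = Σ y_i = -2552896/17578125 m ≈ -0.145231 m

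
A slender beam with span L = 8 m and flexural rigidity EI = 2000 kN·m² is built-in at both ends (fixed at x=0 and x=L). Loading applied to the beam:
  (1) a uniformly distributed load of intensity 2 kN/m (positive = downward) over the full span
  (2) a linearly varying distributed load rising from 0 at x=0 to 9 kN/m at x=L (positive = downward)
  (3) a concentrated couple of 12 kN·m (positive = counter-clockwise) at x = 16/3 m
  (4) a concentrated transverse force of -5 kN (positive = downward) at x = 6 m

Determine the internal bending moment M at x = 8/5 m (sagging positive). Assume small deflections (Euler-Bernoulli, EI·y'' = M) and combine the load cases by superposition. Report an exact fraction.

M(8/5) = -9869/3000 kN·m

Load 1 — uniform load w=2 kN/m over full span:
  M_1 = wLx/2 - wL²/12 - wx²/2 = 2·8·(8/5)/2 - 2·8²/12 - 2·(8/5)²/2 = -32/75 kN·m
Load 2 — triangular load w₀=9 kN/m (0→w₀ over full span):
  M_2 = 3w₀Lx/20 - w₀L²/30 - w₀x³/(6L) = 3·9·8·(8/5)/20 - 9·8²/30 - 9·(8/5)³/(6·8) = -336/125 kN·m
Load 3 — applied couple M₀=12 kN·m at a=16/3 m (b=L-a=8/3):
  M_3 = R_Ax - M_A  [x≤a] with R_A=2, M_A=4 = 2·(8/5) - 4 = -4/5 kN·m
Load 4 — point force P=-5 kN at a=6 m (b=L-a=2):
  M_4 = Pb²(3a+b)x/L³ - Pab²/L²  [x≤a] = (-5)·2²·(3·6+2)·(8/5)/8³ - (-5)·6·2²/8² = 5/8 kN·m
Superposition: M = Σ M_i = -9869/3000 kN·m ≈ -3.289667 kN·m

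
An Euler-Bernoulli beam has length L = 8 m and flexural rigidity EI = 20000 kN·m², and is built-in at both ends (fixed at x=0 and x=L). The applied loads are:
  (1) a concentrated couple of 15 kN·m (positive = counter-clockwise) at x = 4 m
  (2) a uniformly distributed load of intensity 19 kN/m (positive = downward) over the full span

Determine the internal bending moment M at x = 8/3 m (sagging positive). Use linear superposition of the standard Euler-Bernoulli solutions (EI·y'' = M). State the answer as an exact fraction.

M(8/3) = 1351/36 kN·m

Load 1 — applied couple M₀=15 kN·m at a=4 m (b=L-a=4):
  M_1 = R_Ax - M_A  [x≤a] with R_A=45/16, M_A=15/4 = (45/16)·(8/3) - (15/4) = 15/4 kN·m
Load 2 — uniform load w=19 kN/m over full span:
  M_2 = wLx/2 - wL²/12 - wx²/2 = 19·8·(8/3)/2 - 19·8²/12 - 19·(8/3)²/2 = 304/9 kN·m
Superposition: M = Σ M_i = 1351/36 kN·m ≈ 37.527778 kN·m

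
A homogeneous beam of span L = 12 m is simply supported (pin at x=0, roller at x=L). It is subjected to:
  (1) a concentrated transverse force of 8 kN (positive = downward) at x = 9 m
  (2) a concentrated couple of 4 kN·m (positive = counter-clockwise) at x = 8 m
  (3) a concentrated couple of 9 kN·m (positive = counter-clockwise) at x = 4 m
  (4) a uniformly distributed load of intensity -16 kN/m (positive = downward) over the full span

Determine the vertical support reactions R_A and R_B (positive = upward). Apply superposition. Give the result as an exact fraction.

R_A = -1115/12 kN, R_B = -1093/12 kN

Load 1 — point force P=8 kN at a=9 m (b=L-a=3):
  R_A = Pb/L = 8·3/12 = 2 kN
  R_B = Pa/L = 8·9/12 = 6 kN
Load 2 — applied couple M₀=4 kN·m at a=8 m (b=L-a=4):
  R_A = M₀/L = 4/12 = 1/3 kN
  R_B = -M₀/L = -4/12 = -1/3 kN
Load 3 — applied couple M₀=9 kN·m at a=4 m (b=L-a=8):
  R_A = M₀/L = 9/12 = 3/4 kN
  R_B = -M₀/L = -9/12 = -3/4 kN
Load 4 — uniform load w=-16 kN/m over full span:
  R_A = wL/2 = (-16)·12/2 = -96 kN
  R_B = wL/2 = (-16)·12/2 = -96 kN
Superposition: R_A = -1115/12 kN, R_B = -1093/12 kN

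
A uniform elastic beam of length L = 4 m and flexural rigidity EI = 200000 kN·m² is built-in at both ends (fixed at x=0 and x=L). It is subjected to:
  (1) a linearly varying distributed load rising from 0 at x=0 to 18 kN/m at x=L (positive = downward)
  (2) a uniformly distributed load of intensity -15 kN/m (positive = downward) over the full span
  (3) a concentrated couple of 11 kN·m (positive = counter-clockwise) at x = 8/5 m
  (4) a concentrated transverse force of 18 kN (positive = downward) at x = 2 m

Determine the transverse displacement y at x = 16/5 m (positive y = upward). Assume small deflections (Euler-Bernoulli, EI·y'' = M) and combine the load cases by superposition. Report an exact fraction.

Load 1 — triangular load w₀=18 kN/m (0→w₀ over full span):
  y_1 = -w₀x²(L-x)²(x+2L)/(120LEI) = -18·(16/5)²·(4-(16/5))²·((16/5)+2·4)/(120·4·200000) = -672/48828125 m
Load 2 — uniform load w=-15 kN/m over full span:
  y_2 = -wx²(L-x)²/(24EI) = -(-15)·(16/5)²·(4-(16/5))²/(24·200000) = 8/390625 m
Load 3 — applied couple M₀=11 kN·m at a=8/5 m (b=L-a=12/5):
  y_3 = (R_Ax³/6 - M_Ax²/2 - M₀(x-a)²/2)/EI  [x>a] with R_A=99/25, M_A=33/25 = ((99/25)·(16/5)³/6 - (33/25)·(16/5)²/2 - 11·((16/5)-(8/5))²/2)/200000 = 77/19531250 m
Load 4 — point force P=18 kN at a=2 m (b=L-a=2):
  y_4 = -Pa²(L-x)²(3bL-(3b+a)(L-x))/(6L³EI)  [x>a] = -18·2²·(4-(16/5))²·(3·2·4-(3·2+2)·(4-(16/5)))/(6·4³·200000) = -33/3125000 m
Superposition: y = Σ y_i = 39/390625000 m ≈ 0.000000 m

y(16/5) = 39/390625000 m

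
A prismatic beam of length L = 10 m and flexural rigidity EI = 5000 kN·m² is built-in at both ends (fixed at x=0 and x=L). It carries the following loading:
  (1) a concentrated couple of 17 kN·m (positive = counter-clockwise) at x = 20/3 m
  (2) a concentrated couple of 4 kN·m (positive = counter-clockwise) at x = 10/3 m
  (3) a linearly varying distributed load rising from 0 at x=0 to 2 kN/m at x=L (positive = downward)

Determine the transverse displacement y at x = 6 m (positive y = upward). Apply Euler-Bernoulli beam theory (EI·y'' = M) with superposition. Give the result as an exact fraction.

y(6) = -4543/562500 m

Load 1 — applied couple M₀=17 kN·m at a=20/3 m (b=L-a=10/3):
  y_1 = (R_Ax³/6 - M_Ax²/2)/EI  [x≤a] with R_A=34/15, M_A=17/3 = ((34/15)·6³/6 - (17/3)·6²/2)/5000 = -51/12500 m
Load 2 — applied couple M₀=4 kN·m at a=10/3 m (b=L-a=20/3):
  y_2 = (R_Ax³/6 - M_Ax²/2 - M₀(x-a)²/2)/EI  [x>a] with R_A=8/15, M_A=0 = ((8/15)·6³/6 - 0·6²/2 - 4·(6-(10/3))²/2)/5000 = 28/28125 m
Load 3 — triangular load w₀=2 kN/m (0→w₀ over full span):
  y_3 = -w₀x²(L-x)²(x+2L)/(120LEI) = -2·6²·(10-6)²·(6+2·10)/(120·10·5000) = -78/15625 m
Superposition: y = Σ y_i = -4543/562500 m ≈ -0.008076 m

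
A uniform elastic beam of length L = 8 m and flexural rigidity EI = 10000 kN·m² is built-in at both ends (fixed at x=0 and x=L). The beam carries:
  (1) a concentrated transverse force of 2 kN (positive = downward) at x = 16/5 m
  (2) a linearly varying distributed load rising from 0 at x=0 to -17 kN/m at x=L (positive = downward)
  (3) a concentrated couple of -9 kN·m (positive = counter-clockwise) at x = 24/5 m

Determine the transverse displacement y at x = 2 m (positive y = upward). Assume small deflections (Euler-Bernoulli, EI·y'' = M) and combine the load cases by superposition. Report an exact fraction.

Load 1 — point force P=2 kN at a=16/5 m (b=L-a=24/5):
  y_1 = -Pb²x²(3aL-(3a+b)x)/(6L³EI)  [x≤a] = -2·(24/5)²·2²·(3·(16/5)·8-(3·(16/5)+(24/5))·2)/(6·8³·10000) = -9/31250 m
Load 2 — triangular load w₀=-17 kN/m (0→w₀ over full span):
  y_2 = -w₀x²(L-x)²(x+2L)/(120LEI) = -(-17)·2²·(8-2)²·(2+2·8)/(120·8·10000) = 459/100000 m
Load 3 — applied couple M₀=-9 kN·m at a=24/5 m (b=L-a=16/5):
  y_3 = (R_Ax³/6 - M_Ax²/2)/EI  [x≤a] with R_A=-81/50, M_A=-72/25 = ((-81/50)·2³/6 - (-72/25)·2²/2)/10000 = 9/25000 m
Superposition: y = Σ y_i = 2331/500000 m ≈ 0.004662 m

y(2) = 2331/500000 m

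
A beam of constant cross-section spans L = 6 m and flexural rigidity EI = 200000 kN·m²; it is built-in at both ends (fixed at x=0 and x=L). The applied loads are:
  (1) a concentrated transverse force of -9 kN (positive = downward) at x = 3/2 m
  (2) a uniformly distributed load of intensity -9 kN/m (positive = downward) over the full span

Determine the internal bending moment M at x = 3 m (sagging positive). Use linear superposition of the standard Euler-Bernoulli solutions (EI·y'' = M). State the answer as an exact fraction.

M(3) = -243/16 kN·m

Load 1 — point force P=-9 kN at a=3/2 m (b=L-a=9/2):
  M_1 = Pa²(a+3b)(L-x)/L³ - Pa²b/L²  [x>a] = (-9)·(3/2)²·((3/2)+3·(9/2))·(6-3)/6³ - (-9)·(3/2)²·(9/2)/6² = -27/16 kN·m
Load 2 — uniform load w=-9 kN/m over full span:
  M_2 = wLx/2 - wL²/12 - wx²/2 = (-9)·6·3/2 - (-9)·6²/12 - (-9)·3²/2 = -27/2 kN·m
Superposition: M = Σ M_i = -243/16 kN·m ≈ -15.187500 kN·m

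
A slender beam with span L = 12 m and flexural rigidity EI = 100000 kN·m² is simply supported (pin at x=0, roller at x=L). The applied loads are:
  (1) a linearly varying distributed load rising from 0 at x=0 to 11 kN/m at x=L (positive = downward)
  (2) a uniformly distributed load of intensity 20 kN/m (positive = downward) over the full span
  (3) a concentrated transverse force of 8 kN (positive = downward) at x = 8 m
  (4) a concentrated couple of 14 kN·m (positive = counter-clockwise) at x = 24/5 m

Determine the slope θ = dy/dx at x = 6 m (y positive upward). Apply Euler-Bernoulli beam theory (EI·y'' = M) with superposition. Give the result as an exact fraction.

θ(6) = -11497/45000000 rad

Load 1 — triangular load w₀=11 kN/m (0→w₀ over full span):
  θ_1 = -w₀(7L⁴-30L²x²+15x⁴)/(360LEI) = -11·(7·12⁴-30·12²·6²+15·6⁴)/(360·12·100000) = -231/1000000 rad
Load 2 — uniform load w=20 kN/m over full span:
  θ_2 = -w(L³-6Lx²+4x³)/(24EI) = -20·(12³-6·12·6²+4·6³)/(24·100000) = 0 rad
Load 3 — point force P=8 kN at a=8 m (b=L-a=4):
  θ_3 = -Pb(L²-b²-3x²)/(6LEI)  [x≤a] = -8·4·(12²-4²-3·6²)/(6·12·100000) = -1/11250 rad
Load 4 — applied couple M₀=14 kN·m at a=24/5 m (b=L-a=36/5):
  θ_4 = (M₀x²/(2L)-M₀(x-a)+C₁)/EI  [x>a] with C₁=M₀(3b²-L²)/(6L)=56/25 = (14·6²/(2·12)-14·(6-(24/5))+(56/25))/100000 = 161/2500000 rad
Superposition: θ = Σ θ_i = -11497/45000000 rad ≈ -0.000255 rad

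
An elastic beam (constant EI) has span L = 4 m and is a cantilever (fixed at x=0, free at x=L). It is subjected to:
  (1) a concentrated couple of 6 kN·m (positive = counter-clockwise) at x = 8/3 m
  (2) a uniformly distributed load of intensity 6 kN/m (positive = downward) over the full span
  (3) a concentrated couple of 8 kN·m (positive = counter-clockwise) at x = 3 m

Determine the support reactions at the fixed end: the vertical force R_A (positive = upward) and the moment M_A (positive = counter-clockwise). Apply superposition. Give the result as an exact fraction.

Load 1 — applied couple M₀=6 kN·m at a=8/3 m (b=L-a=4/3):
  R_A = 0 kN
  M_A = -M₀ = -6 kN·m
Load 2 — uniform load w=6 kN/m over full span:
  R_A = wL = 6·4 = 24 kN
  M_A = wL²/2 = 6·4²/2 = 48 kN·m
Load 3 — applied couple M₀=8 kN·m at a=3 m (b=L-a=1):
  R_A = 0 kN
  M_A = -M₀ = -8 kN·m
Superposition: R_A = 24 kN, M_A = 34 kN·m

R_A = 24 kN, M_A = 34 kN·m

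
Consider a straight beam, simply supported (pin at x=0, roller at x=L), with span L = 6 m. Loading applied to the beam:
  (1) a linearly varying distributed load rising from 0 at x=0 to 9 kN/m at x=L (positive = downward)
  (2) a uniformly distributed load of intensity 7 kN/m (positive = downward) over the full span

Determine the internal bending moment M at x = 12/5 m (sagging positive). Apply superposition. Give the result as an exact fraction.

Load 1 — triangular load w₀=9 kN/m (0→w₀ over full span):
  M_1 = w₀Lx/6 - w₀x³/(6L) = 9·6·(12/5)/6 - 9·(12/5)³/(6·6) = 2268/125 kN·m
Load 2 — uniform load w=7 kN/m over full span:
  M_2 = wx(L-x)/2 = 7·(12/5)·(6-(12/5))/2 = 756/25 kN·m
Superposition: M = Σ M_i = 6048/125 kN·m ≈ 48.384000 kN·m

M(12/5) = 6048/125 kN·m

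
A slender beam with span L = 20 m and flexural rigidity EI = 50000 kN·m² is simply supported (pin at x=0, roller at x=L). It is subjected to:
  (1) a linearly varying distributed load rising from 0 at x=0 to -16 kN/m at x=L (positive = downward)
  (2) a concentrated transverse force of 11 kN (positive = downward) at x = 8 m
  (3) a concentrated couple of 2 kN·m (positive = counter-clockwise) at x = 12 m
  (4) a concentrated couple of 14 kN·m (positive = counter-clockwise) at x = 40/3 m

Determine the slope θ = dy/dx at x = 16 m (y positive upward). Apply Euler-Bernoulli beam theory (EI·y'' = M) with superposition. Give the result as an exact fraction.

Load 1 — triangular load w₀=-16 kN/m (0→w₀ over full span):
  θ_1 = -w₀(7L⁴-30L²x²+15x⁴)/(360LEI) = -(-16)·(7·20⁴-30·20²·16²+15·16⁴)/(360·20·50000) = -6056/140625 rad
Load 2 — point force P=11 kN at a=8 m (b=L-a=12):
  θ_2 = -Pa(2L²-6Lx+3x²+a²)/(6LEI)  [x>a] = -11·8·(2·20²-6·20·16+3·16²+8²)/(6·20·50000) = 66/15625 rad
Load 3 — applied couple M₀=2 kN·m at a=12 m (b=L-a=8):
  θ_3 = (M₀x²/(2L)-M₀(x-a)+C₁)/EI  [x>a] with C₁=M₀(3b²-L²)/(6L)=-52/15 = (2·16²/(2·20)-2·(16-12)+(-52/15))/50000 = 1/37500 rad
Load 4 — applied couple M₀=14 kN·m at a=40/3 m (b=L-a=20/3):
  θ_4 = (M₀x²/(2L)-M₀(x-a)+C₁)/EI  [x>a] with C₁=M₀(3b²-L²)/(6L)=-280/9 = (14·16²/(2·20)-14·(16-(40/3))+(-280/9))/50000 = 119/281250 rad
Superposition: θ = Σ θ_i = -4319/112500 rad ≈ -0.038391 rad

θ(16) = -4319/112500 rad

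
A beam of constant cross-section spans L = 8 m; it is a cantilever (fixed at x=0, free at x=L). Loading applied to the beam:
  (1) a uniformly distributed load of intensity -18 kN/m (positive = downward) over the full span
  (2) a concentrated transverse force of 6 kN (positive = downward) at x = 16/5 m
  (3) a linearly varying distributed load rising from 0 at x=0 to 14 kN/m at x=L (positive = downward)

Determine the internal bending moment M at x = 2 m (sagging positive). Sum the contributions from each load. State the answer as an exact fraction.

Load 1 — uniform load w=-18 kN/m over full span:
  M_1 = -w(L-x)²/2 = -(-18)·(8-2)²/2 = 324 kN·m
Load 2 — point force P=6 kN at a=16/5 m (b=L-a=24/5):
  M_2 = -P(a-x)  [x≤a] = -6·((16/5)-2) = -36/5 kN·m
Load 3 — triangular load w₀=14 kN/m (0→w₀ over full span):
  M_3 = w₀Lx/2 - w₀L²/3 - w₀x³/(6L) = 14·8·2/2 - 14·8²/3 - 14·2³/(6·8) = -189 kN·m
Superposition: M = Σ M_i = 639/5 kN·m ≈ 127.800000 kN·m

M(2) = 639/5 kN·m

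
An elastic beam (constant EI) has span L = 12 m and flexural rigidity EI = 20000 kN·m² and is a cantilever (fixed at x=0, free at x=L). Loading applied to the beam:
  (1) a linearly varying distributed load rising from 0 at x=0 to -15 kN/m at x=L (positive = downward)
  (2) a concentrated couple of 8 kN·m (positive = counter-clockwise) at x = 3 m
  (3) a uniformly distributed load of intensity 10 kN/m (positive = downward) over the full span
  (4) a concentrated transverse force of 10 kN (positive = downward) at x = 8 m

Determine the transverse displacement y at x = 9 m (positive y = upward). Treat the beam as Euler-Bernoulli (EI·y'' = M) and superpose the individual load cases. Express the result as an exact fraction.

y(9) = -30751/1920000 m

Load 1 — triangular load w₀=-15 kN/m (0→w₀ over full span):
  y_1 = (w₀Lx³/12-w₀L²x²/6-w₀x⁵/(120L))/EI = ((-15)·12·9³/12-(-15)·12²·9²/6-(-15)·9⁵/(120·12))/20000 = 602883/640000 m
Load 2 — applied couple M₀=8 kN·m at a=3 m (b=L-a=9):
  y_2 = M₀a(2x-a)/(2EI)  [x>a] = 8·3·(2·9-3)/(2·20000) = 9/1000 m
Load 3 — uniform load w=10 kN/m over full span:
  y_3 = -wx²(x²-4Lx+6L²)/(24EI) = -10·9²·(9²-4·12·9+6·12²)/(24·20000) = -13851/16000 m
Load 4 — point force P=10 kN at a=8 m (b=L-a=4):
  y_4 = -Pa²(3x-a)/(6EI)  [x>a] = -10·8²·(3·9-8)/(6·20000) = -38/375 m
Superposition: y = Σ y_i = -30751/1920000 m ≈ -0.016016 m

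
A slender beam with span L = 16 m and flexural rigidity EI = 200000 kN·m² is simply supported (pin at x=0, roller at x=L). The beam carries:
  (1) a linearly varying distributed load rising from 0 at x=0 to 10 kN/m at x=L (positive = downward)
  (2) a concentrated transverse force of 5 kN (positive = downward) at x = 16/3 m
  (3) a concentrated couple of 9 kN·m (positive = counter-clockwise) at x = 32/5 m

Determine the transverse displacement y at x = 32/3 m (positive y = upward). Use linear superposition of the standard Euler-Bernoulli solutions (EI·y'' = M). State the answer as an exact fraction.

y(32/3) = -1157096/56953125 m

Load 1 — triangular load w₀=10 kN/m (0→w₀ over full span):
  y_1 = -w₀x(7L⁴-10L²x²+3x⁴)/(360LEI) = -10·(32/3)·(7·16⁴-10·16²·(32/3)²+3·(32/3)⁴)/(360·16·200000) = -8704/455625 m
Load 2 — point force P=5 kN at a=16/3 m (b=L-a=32/3):
  y_2 = -Pa(L-x)(2Lx-a²-x²)/(6LEI)  [x>a] = -5·(16/3)·(16-(32/3))·(2·16·(32/3)-(16/3)²-(32/3)²)/(6·16·200000) = -224/151875 m
Load 3 — applied couple M₀=9 kN·m at a=32/5 m (b=L-a=48/5):
  y_3 = (M₀x³/(6L)-M₀(x-a)²/2+C₁x)/EI  [x>a] with C₁=M₀(3b²-L²)/(6L)=48/25 = (9·(32/3)³/(6·16)-9·((32/3)-(32/5))²/2+(48/25)·(32/3))/200000 = 184/703125 m
Superposition: y = Σ y_i = -1157096/56953125 m ≈ -0.020317 m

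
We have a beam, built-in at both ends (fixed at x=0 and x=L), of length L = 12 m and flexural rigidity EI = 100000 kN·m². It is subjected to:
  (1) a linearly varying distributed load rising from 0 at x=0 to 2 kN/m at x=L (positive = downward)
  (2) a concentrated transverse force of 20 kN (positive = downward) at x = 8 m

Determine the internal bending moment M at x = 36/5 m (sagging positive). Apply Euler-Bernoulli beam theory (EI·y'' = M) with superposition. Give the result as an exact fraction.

Load 1 — triangular load w₀=2 kN/m (0→w₀ over full span):
  M_1 = 3w₀Lx/20 - w₀L²/30 - w₀x³/(6L) = 3·2·12·(36/5)/20 - 2·12²/30 - 2·(36/5)³/(6·12) = 744/125 kN·m
Load 2 — point force P=20 kN at a=8 m (b=L-a=4):
  M_2 = Pb²(3a+b)x/L³ - Pab²/L²  [x≤a] = 20·4²·(3·8+4)·(36/5)/12³ - 20·8·4²/12² = 176/9 kN·m
Superposition: M = Σ M_i = 28696/1125 kN·m ≈ 25.507556 kN·m

M(36/5) = 28696/1125 kN·m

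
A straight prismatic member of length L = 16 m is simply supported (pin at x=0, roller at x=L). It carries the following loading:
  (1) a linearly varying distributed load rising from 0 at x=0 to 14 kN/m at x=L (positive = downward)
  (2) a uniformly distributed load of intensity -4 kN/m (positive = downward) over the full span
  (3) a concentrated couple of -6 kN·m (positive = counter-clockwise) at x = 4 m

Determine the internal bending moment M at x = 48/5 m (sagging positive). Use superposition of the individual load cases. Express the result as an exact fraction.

Load 1 — triangular load w₀=14 kN/m (0→w₀ over full span):
  M_1 = w₀Lx/6 - w₀x³/(6L) = 14·16·(48/5)/6 - 14·(48/5)³/(6·16) = 28672/125 kN·m
Load 2 — uniform load w=-4 kN/m over full span:
  M_2 = wx(L-x)/2 = (-4)·(48/5)·(16-(48/5))/2 = -3072/25 kN·m
Load 3 — applied couple M₀=-6 kN·m at a=4 m (b=L-a=12):
  M_3 = M₀x/L - M₀  [x>a] = (-6)·(48/5)/16 - (-6) = 12/5 kN·m
Superposition: M = Σ M_i = 13612/125 kN·m ≈ 108.896000 kN·m

M(48/5) = 13612/125 kN·m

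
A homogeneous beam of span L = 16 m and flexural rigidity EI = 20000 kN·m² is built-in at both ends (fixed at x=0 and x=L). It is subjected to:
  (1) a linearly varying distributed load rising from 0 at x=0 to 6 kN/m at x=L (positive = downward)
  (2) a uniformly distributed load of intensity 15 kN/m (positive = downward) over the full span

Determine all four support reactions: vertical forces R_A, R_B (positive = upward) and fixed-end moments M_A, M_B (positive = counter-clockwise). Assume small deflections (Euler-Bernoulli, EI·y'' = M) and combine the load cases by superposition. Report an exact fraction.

Load 1 — triangular load w₀=6 kN/m (0→w₀ over full span):
  R_A = 3w₀L/20 = 3·6·16/20 = 72/5 kN
  M_A = w₀L²/30 = 6·16²/30 = 256/5 kN·m
  R_B = 7w₀L/20 = 7·6·16/20 = 168/5 kN
  M_B = -w₀L²/20 = -6·16²/20 = -384/5 kN·m
Load 2 — uniform load w=15 kN/m over full span:
  R_A = wL/2 = 15·16/2 = 120 kN
  M_A = wL²/12 = 15·16²/12 = 320 kN·m
  R_B = wL/2 = 15·16/2 = 120 kN
  M_B = -wL²/12 = -15·16²/12 = -320 kN·m
Superposition: R_A = 672/5 kN, M_A = 1856/5 kN·m, R_B = 768/5 kN, M_B = -1984/5 kN·m

R_A = 672/5 kN, M_A = 1856/5 kN·m, R_B = 768/5 kN, M_B = -1984/5 kN·m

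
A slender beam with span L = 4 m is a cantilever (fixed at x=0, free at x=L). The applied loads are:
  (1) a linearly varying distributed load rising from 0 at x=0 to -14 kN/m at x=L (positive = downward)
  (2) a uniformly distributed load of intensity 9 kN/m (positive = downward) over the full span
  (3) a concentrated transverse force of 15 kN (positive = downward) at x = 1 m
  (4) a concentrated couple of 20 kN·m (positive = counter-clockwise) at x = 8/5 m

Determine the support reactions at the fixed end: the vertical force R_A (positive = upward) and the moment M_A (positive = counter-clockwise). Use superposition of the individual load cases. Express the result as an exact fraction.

R_A = 23 kN, M_A = -23/3 kN·m

Load 1 — triangular load w₀=-14 kN/m (0→w₀ over full span):
  R_A = w₀L/2 = (-14)·4/2 = -28 kN
  M_A = w₀L²/3 = (-14)·4²/3 = -224/3 kN·m
Load 2 — uniform load w=9 kN/m over full span:
  R_A = wL = 9·4 = 36 kN
  M_A = wL²/2 = 9·4²/2 = 72 kN·m
Load 3 — point force P=15 kN at a=1 m (b=L-a=3):
  R_A = P = 15 kN
  M_A = Pa = 15·1 = 15 kN·m
Load 4 — applied couple M₀=20 kN·m at a=8/5 m (b=L-a=12/5):
  R_A = 0 kN
  M_A = -M₀ = -20 kN·m
Superposition: R_A = 23 kN, M_A = -23/3 kN·m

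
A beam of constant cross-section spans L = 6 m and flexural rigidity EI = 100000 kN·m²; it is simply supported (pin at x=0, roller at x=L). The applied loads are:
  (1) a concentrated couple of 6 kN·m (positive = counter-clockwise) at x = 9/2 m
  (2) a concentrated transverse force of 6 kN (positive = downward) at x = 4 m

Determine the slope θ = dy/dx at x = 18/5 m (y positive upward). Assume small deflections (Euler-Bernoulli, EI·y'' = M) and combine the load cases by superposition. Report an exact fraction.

Load 1 — applied couple M₀=6 kN·m at a=9/2 m (b=L-a=3/2):
  θ_1 = (M₀x²/(2L)+C₁)/EI  [x≤a] with C₁=M₀(3b²-L²)/(6L)=-39/8 = (6·(18/5)²/(2·6)+(-39/8))/100000 = 321/20000000 rad
Load 2 — point force P=6 kN at a=4 m (b=L-a=2):
  θ_2 = -Pb(L²-b²-3x²)/(6LEI)  [x≤a] = -6·2·(6²-2²-3·(18/5)²)/(6·6·100000) = 43/1875000 rad
Superposition: θ = Σ θ_i = 2339/60000000 rad ≈ 0.000039 rad

θ(18/5) = 2339/60000000 rad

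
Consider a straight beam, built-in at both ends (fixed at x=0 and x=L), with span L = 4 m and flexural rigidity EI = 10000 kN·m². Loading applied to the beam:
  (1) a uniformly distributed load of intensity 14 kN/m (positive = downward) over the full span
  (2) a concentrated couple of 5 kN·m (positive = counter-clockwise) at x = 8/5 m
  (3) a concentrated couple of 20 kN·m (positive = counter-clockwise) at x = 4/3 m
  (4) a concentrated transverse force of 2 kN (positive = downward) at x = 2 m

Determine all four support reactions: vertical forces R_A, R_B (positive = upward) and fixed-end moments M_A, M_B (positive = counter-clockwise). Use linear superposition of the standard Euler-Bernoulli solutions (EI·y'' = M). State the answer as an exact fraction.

R_A = 562/15 kN, M_A = 304/15 kN·m, R_B = 308/15 kN, M_B = -57/5 kN·m

Load 1 — uniform load w=14 kN/m over full span:
  R_A = wL/2 = 14·4/2 = 28 kN
  M_A = wL²/12 = 14·4²/12 = 56/3 kN·m
  R_B = wL/2 = 14·4/2 = 28 kN
  M_B = -wL²/12 = -14·4²/12 = -56/3 kN·m
Load 2 — applied couple M₀=5 kN·m at a=8/5 m (b=L-a=12/5):
  R_A = 6M₀ab/L³ = 6·5·(8/5)·(12/5)/4³ = 9/5 kN
  M_A = M₀b(2a-b)/L² = 5·(12/5)·(2·(8/5)-(12/5))/4² = 3/5 kN·m
  R_B = -6M₀ab/L³ = -6·5·(8/5)·(12/5)/4³ = -9/5 kN
  M_B = M₀a(2b-a)/L² = 5·(8/5)·(2·(12/5)-(8/5))/4² = 8/5 kN·m
Load 3 — applied couple M₀=20 kN·m at a=4/3 m (b=L-a=8/3):
  R_A = 6M₀ab/L³ = 6·20·(4/3)·(8/3)/4³ = 20/3 kN
  M_A = M₀b(2a-b)/L² = 20·(8/3)·(2·(4/3)-(8/3))/4² = 0 kN·m
  R_B = -6M₀ab/L³ = -6·20·(4/3)·(8/3)/4³ = -20/3 kN
  M_B = M₀a(2b-a)/L² = 20·(4/3)·(2·(8/3)-(4/3))/4² = 20/3 kN·m
Load 4 — point force P=2 kN at a=2 m (b=L-a=2):
  R_A = Pb²(3a+b)/L³ = 2·2²·(3·2+2)/4³ = 1 kN
  M_A = Pab²/L² = 2·2·2²/4² = 1 kN·m
  R_B = Pa²(a+3b)/L³ = 2·2²·(2+3·2)/4³ = 1 kN
  M_B = -Pa²b/L² = -2·2²·2/4² = -1 kN·m
Superposition: R_A = 562/15 kN, M_A = 304/15 kN·m, R_B = 308/15 kN, M_B = -57/5 kN·m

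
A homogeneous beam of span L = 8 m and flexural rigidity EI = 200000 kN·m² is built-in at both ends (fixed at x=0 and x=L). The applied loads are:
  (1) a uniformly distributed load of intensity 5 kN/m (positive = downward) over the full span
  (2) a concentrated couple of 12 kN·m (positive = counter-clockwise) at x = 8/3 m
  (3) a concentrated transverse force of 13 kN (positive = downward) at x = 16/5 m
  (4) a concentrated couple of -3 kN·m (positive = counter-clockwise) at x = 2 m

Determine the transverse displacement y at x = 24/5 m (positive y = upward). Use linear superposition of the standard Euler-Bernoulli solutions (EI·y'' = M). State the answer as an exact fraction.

y(24/5) = -399713/1171875000 m

Load 1 — uniform load w=5 kN/m over full span:
  y_1 = -wx²(L-x)²/(24EI) = -5·(24/5)²·(8-(24/5))²/(24·200000) = -96/390625 m
Load 2 — applied couple M₀=12 kN·m at a=8/3 m (b=L-a=16/3):
  y_2 = (R_Ax³/6 - M_Ax²/2 - M₀(x-a)²/2)/EI  [x>a] with R_A=2, M_A=0 = (2·(24/5)³/6 - 0·(24/5)²/2 - 12·((24/5)-(8/3))²/2)/200000 = 56/1171875 m
Load 3 — point force P=13 kN at a=16/5 m (b=L-a=24/5):
  y_3 = -Pa²(L-x)²(3bL-(3b+a)(L-x))/(6L³EI)  [x>a] = -13·(16/5)²·(8-(24/5))²·(3·(24/5)·8-(3·(24/5)+(16/5))·(8-(24/5)))/(6·8³·200000) = -19136/146484375 m
Load 4 — applied couple M₀=-3 kN·m at a=2 m (b=L-a=6):
  y_4 = (R_Ax³/6 - M_Ax²/2 - M₀(x-a)²/2)/EI  [x>a] with R_A=-27/64, M_A=9/16 = ((-27/64)·(24/5)³/6 - (9/16)·(24/5)²/2 - (-3)·((24/5)-2)²/2)/200000 = -39/3125000 m
Superposition: y = Σ y_i = -399713/1171875000 m ≈ -0.000341 m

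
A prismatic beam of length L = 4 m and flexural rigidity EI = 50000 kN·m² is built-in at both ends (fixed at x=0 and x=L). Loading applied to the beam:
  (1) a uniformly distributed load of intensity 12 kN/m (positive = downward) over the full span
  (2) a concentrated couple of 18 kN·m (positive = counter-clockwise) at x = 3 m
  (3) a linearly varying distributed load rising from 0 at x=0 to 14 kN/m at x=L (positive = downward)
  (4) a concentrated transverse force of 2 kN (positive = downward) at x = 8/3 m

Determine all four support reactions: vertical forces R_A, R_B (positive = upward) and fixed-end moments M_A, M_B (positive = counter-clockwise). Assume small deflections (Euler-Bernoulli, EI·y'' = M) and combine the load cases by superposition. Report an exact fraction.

R_A = 82039/2160 kN, M_A = 32059/1080 kN·m, R_B = 86441/2160 kN, M_B = -34301/1080 kN·m

Load 1 — uniform load w=12 kN/m over full span:
  R_A = wL/2 = 12·4/2 = 24 kN
  M_A = wL²/12 = 12·4²/12 = 16 kN·m
  R_B = wL/2 = 12·4/2 = 24 kN
  M_B = -wL²/12 = -12·4²/12 = -16 kN·m
Load 2 — applied couple M₀=18 kN·m at a=3 m (b=L-a=1):
  R_A = 6M₀ab/L³ = 6·18·3·1/4³ = 81/16 kN
  M_A = M₀b(2a-b)/L² = 18·1·(2·3-1)/4² = 45/8 kN·m
  R_B = -6M₀ab/L³ = -6·18·3·1/4³ = -81/16 kN
  M_B = M₀a(2b-a)/L² = 18·3·(2·1-3)/4² = -27/8 kN·m
Load 3 — triangular load w₀=14 kN/m (0→w₀ over full span):
  R_A = 3w₀L/20 = 3·14·4/20 = 42/5 kN
  M_A = w₀L²/30 = 14·4²/30 = 112/15 kN·m
  R_B = 7w₀L/20 = 7·14·4/20 = 98/5 kN
  M_B = -w₀L²/20 = -14·4²/20 = -56/5 kN·m
Load 4 — point force P=2 kN at a=8/3 m (b=L-a=4/3):
  R_A = Pb²(3a+b)/L³ = 2·(4/3)²·(3·(8/3)+(4/3))/4³ = 14/27 kN
  M_A = Pab²/L² = 2·(8/3)·(4/3)²/4² = 16/27 kN·m
  R_B = Pa²(a+3b)/L³ = 2·(8/3)²·((8/3)+3·(4/3))/4³ = 40/27 kN
  M_B = -Pa²b/L² = -2·(8/3)²·(4/3)/4² = -32/27 kN·m
Superposition: R_A = 82039/2160 kN, M_A = 32059/1080 kN·m, R_B = 86441/2160 kN, M_B = -34301/1080 kN·m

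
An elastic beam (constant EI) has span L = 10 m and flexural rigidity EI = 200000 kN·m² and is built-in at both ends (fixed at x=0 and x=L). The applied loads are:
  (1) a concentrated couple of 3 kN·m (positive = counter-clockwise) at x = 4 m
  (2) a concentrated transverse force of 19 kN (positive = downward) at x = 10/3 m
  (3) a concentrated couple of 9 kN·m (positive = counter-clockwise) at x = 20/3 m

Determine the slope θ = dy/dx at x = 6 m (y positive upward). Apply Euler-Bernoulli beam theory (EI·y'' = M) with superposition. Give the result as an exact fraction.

Load 1 — applied couple M₀=3 kN·m at a=4 m (b=L-a=6):
  θ_1 = (R_Ax²/2 - M_Ax - M₀(x-a))/EI  [x>a] with R_A=54/125, M_A=9/25 = ((54/125)·6²/2 - (9/25)·6 - 3·(6-4))/200000 = -3/1562500 rad
Load 2 — point force P=19 kN at a=10/3 m (b=L-a=20/3):
  θ_2 = Pa²(L-x)(2bL-(3b+a)(L-x))/(2L³EI)  [x>a] = 19·(10/3)²·(10-6)·(2·(20/3)·10-(3·(20/3)+(10/3))·(10-6))/(2·10³·200000) = 19/225000 rad
Load 3 — applied couple M₀=9 kN·m at a=20/3 m (b=L-a=10/3):
  θ_3 = (R_Ax²/2 - M_Ax)/EI  [x≤a] with R_A=6/5, M_A=3 = ((6/5)·6²/2 - 3·6)/200000 = 9/500000 rad
Superposition: θ = Σ θ_i = 11309/112500000 rad ≈ 0.000101 rad

θ(6) = 11309/112500000 rad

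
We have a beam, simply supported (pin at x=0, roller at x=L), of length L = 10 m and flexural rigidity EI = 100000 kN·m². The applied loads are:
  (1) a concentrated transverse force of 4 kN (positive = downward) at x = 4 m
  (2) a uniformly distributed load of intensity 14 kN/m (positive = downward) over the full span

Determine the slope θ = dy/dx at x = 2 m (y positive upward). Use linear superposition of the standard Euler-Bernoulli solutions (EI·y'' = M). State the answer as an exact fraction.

θ(2) = -1207/250000 rad

Load 1 — point force P=4 kN at a=4 m (b=L-a=6):
  θ_1 = -Pb(L²-b²-3x²)/(6LEI)  [x≤a] = -4·6·(10²-6²-3·2²)/(6·10·100000) = -13/62500 rad
Load 2 — uniform load w=14 kN/m over full span:
  θ_2 = -w(L³-6Lx²+4x³)/(24EI) = -14·(10³-6·10·2²+4·2³)/(24·100000) = -231/50000 rad
Superposition: θ = Σ θ_i = -1207/250000 rad ≈ -0.004828 rad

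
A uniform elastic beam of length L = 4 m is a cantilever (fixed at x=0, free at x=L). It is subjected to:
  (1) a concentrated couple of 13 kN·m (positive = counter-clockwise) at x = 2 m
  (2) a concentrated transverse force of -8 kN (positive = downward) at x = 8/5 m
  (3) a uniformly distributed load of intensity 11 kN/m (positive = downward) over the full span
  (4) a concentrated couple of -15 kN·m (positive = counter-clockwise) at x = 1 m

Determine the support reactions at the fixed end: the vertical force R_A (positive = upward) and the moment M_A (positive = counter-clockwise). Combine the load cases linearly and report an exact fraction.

R_A = 36 kN, M_A = 386/5 kN·m

Load 1 — applied couple M₀=13 kN·m at a=2 m (b=L-a=2):
  R_A = 0 kN
  M_A = -M₀ = -13 kN·m
Load 2 — point force P=-8 kN at a=8/5 m (b=L-a=12/5):
  R_A = P = (-8) = -8 kN
  M_A = Pa = (-8)·(8/5) = -64/5 kN·m
Load 3 — uniform load w=11 kN/m over full span:
  R_A = wL = 11·4 = 44 kN
  M_A = wL²/2 = 11·4²/2 = 88 kN·m
Load 4 — applied couple M₀=-15 kN·m at a=1 m (b=L-a=3):
  R_A = 0 kN
  M_A = -M₀ = -(-15) = 15 kN·m
Superposition: R_A = 36 kN, M_A = 386/5 kN·m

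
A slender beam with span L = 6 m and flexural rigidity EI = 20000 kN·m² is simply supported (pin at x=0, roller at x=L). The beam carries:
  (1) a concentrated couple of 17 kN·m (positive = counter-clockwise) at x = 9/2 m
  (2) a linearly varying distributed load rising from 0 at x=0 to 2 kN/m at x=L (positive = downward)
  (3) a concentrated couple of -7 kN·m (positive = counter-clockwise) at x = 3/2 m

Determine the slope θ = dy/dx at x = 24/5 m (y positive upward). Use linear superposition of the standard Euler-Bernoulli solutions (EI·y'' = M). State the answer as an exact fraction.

Load 1 — applied couple M₀=17 kN·m at a=9/2 m (b=L-a=3/2):
  θ_1 = (M₀x²/(2L)-M₀(x-a)+C₁)/EI  [x>a] with C₁=M₀(3b²-L²)/(6L)=-221/16 = (17·(24/5)²/(2·6)-17·((24/5)-(9/2))+(-221/16))/20000 = 5491/8000000 rad
Load 2 — triangular load w₀=2 kN/m (0→w₀ over full span):
  θ_2 = -w₀(7L⁴-30L²x²+15x⁴)/(360LEI) = -2·(7·6⁴-30·6²·(24/5)²+15·(24/5)⁴)/(360·6·20000) = 2271/6250000 rad
Load 3 — applied couple M₀=-7 kN·m at a=3/2 m (b=L-a=9/2):
  θ_3 = (M₀x²/(2L)-M₀(x-a)+C₁)/EI  [x>a] with C₁=M₀(3b²-L²)/(6L)=-77/16 = ((-7)·(24/5)²/(2·6)-(-7)·((24/5)-(3/2))+(-77/16))/20000 = 1939/8000000 rad
Superposition: θ = Σ θ_i = 129211/100000000 rad ≈ 0.001292 rad

θ(24/5) = 129211/100000000 rad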